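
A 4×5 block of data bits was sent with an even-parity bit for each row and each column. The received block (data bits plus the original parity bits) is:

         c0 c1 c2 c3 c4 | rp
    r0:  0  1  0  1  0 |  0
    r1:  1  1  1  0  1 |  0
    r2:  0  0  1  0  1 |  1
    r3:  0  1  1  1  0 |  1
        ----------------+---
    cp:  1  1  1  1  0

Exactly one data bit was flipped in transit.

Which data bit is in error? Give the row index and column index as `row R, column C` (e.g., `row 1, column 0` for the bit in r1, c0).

row 2, column 3

Recompute each row's even parity and compare to rp:
  r0: data parity 0, sent rp 0 → ok
  r1: data parity 0, sent rp 0 → ok
  r2: data parity 0, sent rp 1 → mismatch
  r3: data parity 1, sent rp 1 → ok
Recompute each column's even parity and compare to cp:
  c0: data parity 1, sent cp 1 → ok
  c1: data parity 1, sent cp 1 → ok
  c2: data parity 1, sent cp 1 → ok
  c3: data parity 0, sent cp 1 → mismatch
  c4: data parity 0, sent cp 0 → ok
Exactly one row (r2) and one column (c3) fail → the flipped bit is at their intersection.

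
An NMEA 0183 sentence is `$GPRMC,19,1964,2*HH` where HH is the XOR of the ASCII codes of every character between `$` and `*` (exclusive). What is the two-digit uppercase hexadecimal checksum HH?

XOR the ASCII codes of the payload characters:
  'G' = 0x47 → acc = 0x47
  'P' = 0x50 → acc = 0x17
  'R' = 0x52 → acc = 0x45
  'M' = 0x4D → acc = 0x08
  'C' = 0x43 → acc = 0x4B
  ',' = 0x2C → acc = 0x67
  '1' = 0x31 → acc = 0x56
  '9' = 0x39 → acc = 0x6F
  ',' = 0x2C → acc = 0x43
  '1' = 0x31 → acc = 0x72
  '9' = 0x39 → acc = 0x4B
  '6' = 0x36 → acc = 0x7D
  '4' = 0x34 → acc = 0x49
  ',' = 0x2C → acc = 0x65
  '2' = 0x32 → acc = 0x57
Checksum = 0x57.

57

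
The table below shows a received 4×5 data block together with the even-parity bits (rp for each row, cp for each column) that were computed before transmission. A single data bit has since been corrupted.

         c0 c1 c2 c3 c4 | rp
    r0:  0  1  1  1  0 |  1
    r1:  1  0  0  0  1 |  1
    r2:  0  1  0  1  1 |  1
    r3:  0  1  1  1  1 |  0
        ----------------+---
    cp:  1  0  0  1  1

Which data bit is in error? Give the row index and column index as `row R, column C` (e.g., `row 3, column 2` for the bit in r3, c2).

row 1, column 1

Recompute each row's even parity and compare to rp:
  r0: data parity 1, sent rp 1 → ok
  r1: data parity 0, sent rp 1 → mismatch
  r2: data parity 1, sent rp 1 → ok
  r3: data parity 0, sent rp 0 → ok
Recompute each column's even parity and compare to cp:
  c0: data parity 1, sent cp 1 → ok
  c1: data parity 1, sent cp 0 → mismatch
  c2: data parity 0, sent cp 0 → ok
  c3: data parity 1, sent cp 1 → ok
  c4: data parity 1, sent cp 1 → ok
Exactly one row (r1) and one column (c1) fail → the flipped bit is at their intersection.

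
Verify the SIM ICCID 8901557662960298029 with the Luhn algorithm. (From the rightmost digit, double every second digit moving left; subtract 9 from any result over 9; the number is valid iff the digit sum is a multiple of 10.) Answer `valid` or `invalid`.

valid

From the right, keep odd positions and double even positions (subtract 9 from any doubled value over 9):
  doubled (positions 2,4,...): 4 7 4 3 4 3 1 2 9 → sum 37
  kept (positions 1,3,...): 9 0 9 0 9 6 7 5 0 8 → sum 53
Total = 90.
90 mod 10 = 0, so the number is valid.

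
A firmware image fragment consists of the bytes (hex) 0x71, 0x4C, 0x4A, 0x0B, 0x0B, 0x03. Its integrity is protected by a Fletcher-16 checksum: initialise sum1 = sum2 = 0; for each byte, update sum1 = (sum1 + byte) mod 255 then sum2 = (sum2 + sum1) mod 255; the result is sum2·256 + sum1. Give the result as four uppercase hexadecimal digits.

Running sums (mod 255):
  after byte 0 (0x71): sum1=113, sum2=113
  after byte 1 (0x4C): sum1=189, sum2=47
  after byte 2 (0x4A): sum1=8, sum2=55
  after byte 3 (0x0B): sum1=19, sum2=74
  after byte 4 (0x0B): sum1=30, sum2=104
  after byte 5 (0x03): sum1=33, sum2=137
Checksum = sum2·256 + sum1 = 137·256 + 33 = 35105 = 0x8921.

8921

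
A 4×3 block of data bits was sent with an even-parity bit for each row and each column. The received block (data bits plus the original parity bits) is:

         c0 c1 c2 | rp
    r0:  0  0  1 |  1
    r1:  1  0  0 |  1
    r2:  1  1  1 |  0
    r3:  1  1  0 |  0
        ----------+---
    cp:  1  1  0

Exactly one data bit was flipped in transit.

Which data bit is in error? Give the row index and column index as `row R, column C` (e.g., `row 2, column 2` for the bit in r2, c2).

Recompute each row's even parity and compare to rp:
  r0: data parity 1, sent rp 1 → ok
  r1: data parity 1, sent rp 1 → ok
  r2: data parity 1, sent rp 0 → mismatch
  r3: data parity 0, sent rp 0 → ok
Recompute each column's even parity and compare to cp:
  c0: data parity 1, sent cp 1 → ok
  c1: data parity 0, sent cp 1 → mismatch
  c2: data parity 0, sent cp 0 → ok
Exactly one row (r2) and one column (c1) fail → the flipped bit is at their intersection.

row 2, column 1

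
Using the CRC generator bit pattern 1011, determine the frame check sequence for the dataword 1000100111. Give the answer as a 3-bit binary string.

Append 3 zeros: 1000100111000. Divide by 1011 (XOR where the leading bit is 1):
  pos 0: 1000 XOR 1011 = 0011
  pos 2: 1110 XOR 1011 = 0101
  pos 3: 1010 XOR 1011 = 0001
  pos 6: 1111 XOR 1011 = 0100
  pos 7: 1000 XOR 1011 = 0011
  pos 9: 1100 XOR 1011 = 0111
Remainder (last 3 bits) = 111. This is the CRC / FCS.

111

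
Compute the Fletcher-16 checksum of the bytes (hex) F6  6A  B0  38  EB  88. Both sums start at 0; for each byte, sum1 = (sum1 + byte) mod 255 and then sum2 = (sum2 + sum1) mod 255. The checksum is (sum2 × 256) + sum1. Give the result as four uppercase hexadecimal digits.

Running sums (mod 255):
  after byte 0 (F6): sum1=246, sum2=246
  after byte 1 (6A): sum1=97, sum2=88
  after byte 2 (B0): sum1=18, sum2=106
  after byte 3 (38): sum1=74, sum2=180
  after byte 4 (EB): sum1=54, sum2=234
  after byte 5 (88): sum1=190, sum2=169
Checksum = sum2·256 + sum1 = 169·256 + 190 = 43454 = 0xA9BE.

A9BE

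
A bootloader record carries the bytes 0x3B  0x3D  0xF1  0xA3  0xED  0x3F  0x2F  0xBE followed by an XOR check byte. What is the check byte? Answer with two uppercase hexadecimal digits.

17

XOR the bytes together:
  start with 0x3B
  0x3B ⊕ 0x3D = 0x06
  0x06 ⊕ 0xF1 = 0xF7
  0xF7 ⊕ 0xA3 = 0x54
  0x54 ⊕ 0xED = 0xB9
  0xB9 ⊕ 0x3F = 0x86
  0x86 ⊕ 0x2F = 0xA9
  0xA9 ⊕ 0xBE = 0x17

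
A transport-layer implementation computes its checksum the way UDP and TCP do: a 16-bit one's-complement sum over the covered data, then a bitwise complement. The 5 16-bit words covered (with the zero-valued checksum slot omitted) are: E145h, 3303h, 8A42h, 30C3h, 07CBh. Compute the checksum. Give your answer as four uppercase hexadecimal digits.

One's-complement addition (fold any carry out of bit 15 back into bit 0):
  0xE145 + 0x3303 = 0x11448 → wrap carry → 0x1449
  0x1449 + 0x8A42 = 0x09E8B
  0x9E8B + 0x30C3 = 0x0CF4E
  0xCF4E + 0x07CB = 0x0D719
One's-complement sum = 0xD719.
Checksum = ~0xD719 & 0xFFFF = 0x28E6.

28E6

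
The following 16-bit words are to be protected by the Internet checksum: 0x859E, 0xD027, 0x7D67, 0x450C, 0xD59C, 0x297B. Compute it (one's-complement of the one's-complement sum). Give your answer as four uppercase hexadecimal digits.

One's-complement addition (fold any carry out of bit 15 back into bit 0):
  0x859E + 0xD027 = 0x155C5 → wrap carry → 0x55C6
  0x55C6 + 0x7D67 = 0x0D32D
  0xD32D + 0x450C = 0x11839 → wrap carry → 0x183A
  0x183A + 0xD59C = 0x0EDD6
  0xEDD6 + 0x297B = 0x11751 → wrap carry → 0x1752
One's-complement sum = 0x1752.
Checksum = ~0x1752 & 0xFFFF = 0xE8AD.

E8AD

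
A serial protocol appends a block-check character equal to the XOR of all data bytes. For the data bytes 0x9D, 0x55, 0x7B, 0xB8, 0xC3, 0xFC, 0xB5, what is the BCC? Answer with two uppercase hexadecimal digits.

XOR the bytes together:
  start with 0x9D
  0x9D ⊕ 0x55 = 0xC8
  0xC8 ⊕ 0x7B = 0xB3
  0xB3 ⊕ 0xB8 = 0x0B
  0x0B ⊕ 0xC3 = 0xC8
  0xC8 ⊕ 0xFC = 0x34
  0x34 ⊕ 0xB5 = 0x81

81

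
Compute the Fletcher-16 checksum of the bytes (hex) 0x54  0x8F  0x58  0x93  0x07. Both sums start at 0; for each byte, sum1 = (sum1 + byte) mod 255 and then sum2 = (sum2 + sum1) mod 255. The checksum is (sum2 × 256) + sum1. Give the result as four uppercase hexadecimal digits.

1BD6

Running sums (mod 255):
  after byte 0 (0x54): sum1=84, sum2=84
  after byte 1 (0x8F): sum1=227, sum2=56
  after byte 2 (0x58): sum1=60, sum2=116
  after byte 3 (0x93): sum1=207, sum2=68
  after byte 4 (0x07): sum1=214, sum2=27
Checksum = sum2·256 + sum1 = 27·256 + 214 = 7126 = 0x1BD6.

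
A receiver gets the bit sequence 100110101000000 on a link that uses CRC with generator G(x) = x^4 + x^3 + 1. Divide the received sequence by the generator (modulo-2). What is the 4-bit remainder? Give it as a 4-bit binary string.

Modulo-2 division of 100110101000000 by 11001:
  pos 0: 10011 XOR 11001 = 01010
  pos 1: 10100 XOR 11001 = 01101
  pos 2: 11011 XOR 11001 = 00010
  pos 5: 10010 XOR 11001 = 01011
  pos 6: 10110 XOR 11001 = 01111
  pos 7: 11110 XOR 11001 = 00111
  pos 9: 11100 XOR 11001 = 00101
Remainder = 1010 (nonzero — an error is detected).

1010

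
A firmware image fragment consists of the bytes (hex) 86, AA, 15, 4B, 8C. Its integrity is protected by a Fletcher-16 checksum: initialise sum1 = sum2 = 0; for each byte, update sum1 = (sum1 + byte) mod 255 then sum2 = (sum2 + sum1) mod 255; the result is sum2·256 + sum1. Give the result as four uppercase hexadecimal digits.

Running sums (mod 255):
  after byte 0 (86): sum1=134, sum2=134
  after byte 1 (AA): sum1=49, sum2=183
  after byte 2 (15): sum1=70, sum2=253
  after byte 3 (4B): sum1=145, sum2=143
  after byte 4 (8C): sum1=30, sum2=173
Checksum = sum2·256 + sum1 = 173·256 + 30 = 44318 = 0xAD1E.

AD1E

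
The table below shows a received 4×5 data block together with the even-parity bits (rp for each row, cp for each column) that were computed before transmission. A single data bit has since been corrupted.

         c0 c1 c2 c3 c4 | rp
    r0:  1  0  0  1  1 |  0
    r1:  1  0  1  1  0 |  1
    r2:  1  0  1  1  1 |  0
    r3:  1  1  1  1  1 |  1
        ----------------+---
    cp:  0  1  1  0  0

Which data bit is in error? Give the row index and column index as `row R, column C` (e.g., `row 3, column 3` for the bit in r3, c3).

Recompute each row's even parity and compare to rp:
  r0: data parity 1, sent rp 0 → mismatch
  r1: data parity 1, sent rp 1 → ok
  r2: data parity 0, sent rp 0 → ok
  r3: data parity 1, sent rp 1 → ok
Recompute each column's even parity and compare to cp:
  c0: data parity 0, sent cp 0 → ok
  c1: data parity 1, sent cp 1 → ok
  c2: data parity 1, sent cp 1 → ok
  c3: data parity 0, sent cp 0 → ok
  c4: data parity 1, sent cp 0 → mismatch
Exactly one row (r0) and one column (c4) fail → the flipped bit is at their intersection.

row 0, column 4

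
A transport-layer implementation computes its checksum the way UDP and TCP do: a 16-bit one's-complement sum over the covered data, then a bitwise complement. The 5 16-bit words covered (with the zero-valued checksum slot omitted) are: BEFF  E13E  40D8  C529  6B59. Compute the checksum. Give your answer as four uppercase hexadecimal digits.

One's-complement addition (fold any carry out of bit 15 back into bit 0):
  0xBEFF + 0xE13E = 0x1A03D → wrap carry → 0xA03E
  0xA03E + 0x40D8 = 0x0E116
  0xE116 + 0xC529 = 0x1A63F → wrap carry → 0xA640
  0xA640 + 0x6B59 = 0x11199 → wrap carry → 0x119A
One's-complement sum = 0x119A.
Checksum = ~0x119A & 0xFFFF = 0xEE65.

EE65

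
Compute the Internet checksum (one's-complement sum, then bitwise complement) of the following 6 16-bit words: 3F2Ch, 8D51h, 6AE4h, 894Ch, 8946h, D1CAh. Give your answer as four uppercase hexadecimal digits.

One's-complement addition (fold any carry out of bit 15 back into bit 0):
  0x3F2C + 0x8D51 = 0x0CC7D
  0xCC7D + 0x6AE4 = 0x13761 → wrap carry → 0x3762
  0x3762 + 0x894C = 0x0C0AE
  0xC0AE + 0x8946 = 0x149F4 → wrap carry → 0x49F5
  0x49F5 + 0xD1CA = 0x11BBF → wrap carry → 0x1BC0
One's-complement sum = 0x1BC0.
Checksum = ~0x1BC0 & 0xFFFF = 0xE43F.

E43F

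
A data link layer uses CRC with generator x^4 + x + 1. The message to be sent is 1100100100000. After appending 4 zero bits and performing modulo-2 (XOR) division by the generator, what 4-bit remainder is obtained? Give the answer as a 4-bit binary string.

Append 4 zeros: 11001001000000000. Divide by 10011 (XOR where the leading bit is 1):
  pos 0: 11001 XOR 10011 = 01010
  pos 1: 10100 XOR 10011 = 00111
  pos 3: 11101 XOR 10011 = 01110
  pos 4: 11100 XOR 10011 = 01111
  pos 5: 11110 XOR 10011 = 01101
  pos 6: 11010 XOR 10011 = 01001
  pos 7: 10010 XOR 10011 = 00001
  pos 11: 10000 XOR 10011 = 00011
Remainder (last 4 bits) = 0110. This is the CRC / FCS.

0110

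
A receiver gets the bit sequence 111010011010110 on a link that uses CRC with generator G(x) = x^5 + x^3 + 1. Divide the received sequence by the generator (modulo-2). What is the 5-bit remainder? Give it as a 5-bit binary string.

10010

Modulo-2 division of 111010011010110 by 101001:
  pos 0: 111010 XOR 101001 = 010011
  pos 1: 100110 XOR 101001 = 001111
  pos 3: 111111 XOR 101001 = 010110
  pos 4: 101100 XOR 101001 = 000101
  pos 7: 101101 XOR 101001 = 000100
Remainder = 10010 (nonzero — an error is detected).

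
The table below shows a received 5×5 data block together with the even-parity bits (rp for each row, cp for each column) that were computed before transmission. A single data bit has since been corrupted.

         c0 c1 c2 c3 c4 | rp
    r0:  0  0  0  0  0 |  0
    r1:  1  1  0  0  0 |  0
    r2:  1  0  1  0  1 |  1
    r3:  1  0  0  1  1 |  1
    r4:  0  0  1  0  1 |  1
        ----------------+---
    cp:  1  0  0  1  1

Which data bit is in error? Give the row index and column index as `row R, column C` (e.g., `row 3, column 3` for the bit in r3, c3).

row 4, column 1

Recompute each row's even parity and compare to rp:
  r0: data parity 0, sent rp 0 → ok
  r1: data parity 0, sent rp 0 → ok
  r2: data parity 1, sent rp 1 → ok
  r3: data parity 1, sent rp 1 → ok
  r4: data parity 0, sent rp 1 → mismatch
Recompute each column's even parity and compare to cp:
  c0: data parity 1, sent cp 1 → ok
  c1: data parity 1, sent cp 0 → mismatch
  c2: data parity 0, sent cp 0 → ok
  c3: data parity 1, sent cp 1 → ok
  c4: data parity 1, sent cp 1 → ok
Exactly one row (r4) and one column (c1) fail → the flipped bit is at their intersection.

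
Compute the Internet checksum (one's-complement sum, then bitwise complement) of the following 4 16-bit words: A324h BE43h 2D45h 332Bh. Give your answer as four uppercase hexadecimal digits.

3E27

One's-complement addition (fold any carry out of bit 15 back into bit 0):
  0xA324 + 0xBE43 = 0x16167 → wrap carry → 0x6168
  0x6168 + 0x2D45 = 0x08EAD
  0x8EAD + 0x332B = 0x0C1D8
One's-complement sum = 0xC1D8.
Checksum = ~0xC1D8 & 0xFFFF = 0x3E27.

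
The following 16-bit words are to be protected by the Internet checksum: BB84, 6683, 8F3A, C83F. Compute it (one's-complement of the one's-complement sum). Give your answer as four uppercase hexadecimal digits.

867D

One's-complement addition (fold any carry out of bit 15 back into bit 0):
  0xBB84 + 0x6683 = 0x12207 → wrap carry → 0x2208
  0x2208 + 0x8F3A = 0x0B142
  0xB142 + 0xC83F = 0x17981 → wrap carry → 0x7982
One's-complement sum = 0x7982.
Checksum = ~0x7982 & 0xFFFF = 0x867D.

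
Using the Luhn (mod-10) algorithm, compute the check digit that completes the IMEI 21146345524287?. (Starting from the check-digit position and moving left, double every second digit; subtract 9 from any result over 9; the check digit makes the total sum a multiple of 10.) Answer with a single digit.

Partial digits right→left: 7 8 2 4 2 5 5 4 3 6 4 1 1 2
Double every second digit counting from the check-digit position (so the 1st, 3rd, 5th, ... of the partial from the right).
  doubled (with −9 where >9): 5 4 4 1 6 8 2 → sum 30
  kept as-is: 8 4 5 4 6 1 2 → sum 30
Total = 30 + 30 = 60.
Check digit = (10 − (60 mod 10)) mod 10 = 0.

0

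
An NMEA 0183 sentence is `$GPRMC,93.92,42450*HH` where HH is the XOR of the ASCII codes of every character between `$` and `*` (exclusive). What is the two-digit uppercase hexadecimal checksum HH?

53

XOR the ASCII codes of the payload characters:
  'G' = 0x47 → acc = 0x47
  'P' = 0x50 → acc = 0x17
  'R' = 0x52 → acc = 0x45
  'M' = 0x4D → acc = 0x08
  'C' = 0x43 → acc = 0x4B
  ',' = 0x2C → acc = 0x67
  '9' = 0x39 → acc = 0x5E
  '3' = 0x33 → acc = 0x6D
  '.' = 0x2E → acc = 0x43
  '9' = 0x39 → acc = 0x7A
  '2' = 0x32 → acc = 0x48
  ',' = 0x2C → acc = 0x64
  '4' = 0x34 → acc = 0x50
  '2' = 0x32 → acc = 0x62
  '4' = 0x34 → acc = 0x56
  '5' = 0x35 → acc = 0x63
  '0' = 0x30 → acc = 0x53
Checksum = 0x53.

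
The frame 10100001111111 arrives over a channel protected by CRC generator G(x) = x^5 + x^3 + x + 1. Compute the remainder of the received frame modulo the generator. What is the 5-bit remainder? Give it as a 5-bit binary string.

10000

Modulo-2 division of 10100001111111 by 101011:
  pos 0: 101000 XOR 101011 = 000011
  pos 4: 110111 XOR 101011 = 011100
  pos 5: 111001 XOR 101011 = 010010
  pos 6: 100101 XOR 101011 = 001110
  pos 8: 111011 XOR 101011 = 010000
Remainder = 10000 (nonzero — an error is detected).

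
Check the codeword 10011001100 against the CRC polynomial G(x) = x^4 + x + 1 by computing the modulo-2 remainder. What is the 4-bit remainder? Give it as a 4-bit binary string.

Modulo-2 division of 10011001100 by 10011:
  pos 0: 10011 XOR 10011 = 00000
Remainder = 1100 (nonzero — an error is detected).

1100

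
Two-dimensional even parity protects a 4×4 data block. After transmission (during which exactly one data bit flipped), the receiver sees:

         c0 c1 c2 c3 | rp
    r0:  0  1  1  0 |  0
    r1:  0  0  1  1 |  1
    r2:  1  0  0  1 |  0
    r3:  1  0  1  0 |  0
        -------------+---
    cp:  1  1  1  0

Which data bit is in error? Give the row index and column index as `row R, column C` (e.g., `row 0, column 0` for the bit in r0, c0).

row 1, column 0

Recompute each row's even parity and compare to rp:
  r0: data parity 0, sent rp 0 → ok
  r1: data parity 0, sent rp 1 → mismatch
  r2: data parity 0, sent rp 0 → ok
  r3: data parity 0, sent rp 0 → ok
Recompute each column's even parity and compare to cp:
  c0: data parity 0, sent cp 1 → mismatch
  c1: data parity 1, sent cp 1 → ok
  c2: data parity 1, sent cp 1 → ok
  c3: data parity 0, sent cp 0 → ok
Exactly one row (r1) and one column (c0) fail → the flipped bit is at their intersection.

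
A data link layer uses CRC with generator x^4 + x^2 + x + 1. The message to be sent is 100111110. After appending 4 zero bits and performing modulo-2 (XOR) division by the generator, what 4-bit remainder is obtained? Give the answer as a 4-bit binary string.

1100

Append 4 zeros: 1001111100000. Divide by 10111 (XOR where the leading bit is 1):
  pos 0: 10011 XOR 10111 = 00100
  pos 2: 10011 XOR 10111 = 00100
  pos 4: 10010 XOR 10111 = 00101
  pos 6: 10100 XOR 10111 = 00011
Remainder (last 4 bits) = 1100. This is the CRC / FCS.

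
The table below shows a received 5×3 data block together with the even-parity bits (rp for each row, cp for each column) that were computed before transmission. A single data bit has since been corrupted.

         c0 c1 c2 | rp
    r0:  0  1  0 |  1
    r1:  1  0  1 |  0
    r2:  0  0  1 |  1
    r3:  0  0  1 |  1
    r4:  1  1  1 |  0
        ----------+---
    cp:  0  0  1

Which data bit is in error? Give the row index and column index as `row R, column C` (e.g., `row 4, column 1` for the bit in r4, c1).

row 4, column 2

Recompute each row's even parity and compare to rp:
  r0: data parity 1, sent rp 1 → ok
  r1: data parity 0, sent rp 0 → ok
  r2: data parity 1, sent rp 1 → ok
  r3: data parity 1, sent rp 1 → ok
  r4: data parity 1, sent rp 0 → mismatch
Recompute each column's even parity and compare to cp:
  c0: data parity 0, sent cp 0 → ok
  c1: data parity 0, sent cp 0 → ok
  c2: data parity 0, sent cp 1 → mismatch
Exactly one row (r4) and one column (c2) fail → the flipped bit is at their intersection.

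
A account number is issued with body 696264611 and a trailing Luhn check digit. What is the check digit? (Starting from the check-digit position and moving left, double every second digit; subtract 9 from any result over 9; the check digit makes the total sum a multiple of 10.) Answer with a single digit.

0

Partial digits right→left: 1 1 6 4 6 2 6 9 6
Double every second digit counting from the check-digit position (so the 1st, 3rd, 5th, ... of the partial from the right).
  doubled (with −9 where >9): 2 3 3 3 3 → sum 14
  kept as-is: 1 4 2 9 → sum 16
Total = 14 + 16 = 30.
Check digit = (10 − (30 mod 10)) mod 10 = 0.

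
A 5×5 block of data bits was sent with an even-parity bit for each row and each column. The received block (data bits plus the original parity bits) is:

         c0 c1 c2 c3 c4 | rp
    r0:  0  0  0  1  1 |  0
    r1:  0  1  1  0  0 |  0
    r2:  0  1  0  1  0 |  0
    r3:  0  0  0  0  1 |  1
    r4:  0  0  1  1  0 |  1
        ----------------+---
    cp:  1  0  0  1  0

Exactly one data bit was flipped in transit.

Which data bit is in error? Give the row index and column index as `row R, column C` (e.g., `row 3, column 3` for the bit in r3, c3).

Recompute each row's even parity and compare to rp:
  r0: data parity 0, sent rp 0 → ok
  r1: data parity 0, sent rp 0 → ok
  r2: data parity 0, sent rp 0 → ok
  r3: data parity 1, sent rp 1 → ok
  r4: data parity 0, sent rp 1 → mismatch
Recompute each column's even parity and compare to cp:
  c0: data parity 0, sent cp 1 → mismatch
  c1: data parity 0, sent cp 0 → ok
  c2: data parity 0, sent cp 0 → ok
  c3: data parity 1, sent cp 1 → ok
  c4: data parity 0, sent cp 0 → ok
Exactly one row (r4) and one column (c0) fail → the flipped bit is at their intersection.

row 4, column 0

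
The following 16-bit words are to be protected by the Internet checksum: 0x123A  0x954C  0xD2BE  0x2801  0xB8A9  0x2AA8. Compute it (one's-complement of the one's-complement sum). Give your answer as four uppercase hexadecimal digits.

7A67

One's-complement addition (fold any carry out of bit 15 back into bit 0):
  0x123A + 0x954C = 0x0A786
  0xA786 + 0xD2BE = 0x17A44 → wrap carry → 0x7A45
  0x7A45 + 0x2801 = 0x0A246
  0xA246 + 0xB8A9 = 0x15AEF → wrap carry → 0x5AF0
  0x5AF0 + 0x2AA8 = 0x08598
One's-complement sum = 0x8598.
Checksum = ~0x8598 & 0xFFFF = 0x7A67.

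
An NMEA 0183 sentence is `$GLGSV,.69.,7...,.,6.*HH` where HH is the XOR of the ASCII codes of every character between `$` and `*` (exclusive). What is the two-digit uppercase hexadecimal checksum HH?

XOR the ASCII codes of the payload characters:
  'G' = 0x47 → acc = 0x47
  'L' = 0x4C → acc = 0x0B
  'G' = 0x47 → acc = 0x4C
  'S' = 0x53 → acc = 0x1F
  'V' = 0x56 → acc = 0x49
  ',' = 0x2C → acc = 0x65
  '.' = 0x2E → acc = 0x4B
  '6' = 0x36 → acc = 0x7D
  '9' = 0x39 → acc = 0x44
  '.' = 0x2E → acc = 0x6A
  ',' = 0x2C → acc = 0x46
  '7' = 0x37 → acc = 0x71
  '.' = 0x2E → acc = 0x5F
  '.' = 0x2E → acc = 0x71
  '.' = 0x2E → acc = 0x5F
  ',' = 0x2C → acc = 0x73
  '.' = 0x2E → acc = 0x5D
  ',' = 0x2C → acc = 0x71
  '6' = 0x36 → acc = 0x47
  '.' = 0x2E → acc = 0x69
Checksum = 0x69.

69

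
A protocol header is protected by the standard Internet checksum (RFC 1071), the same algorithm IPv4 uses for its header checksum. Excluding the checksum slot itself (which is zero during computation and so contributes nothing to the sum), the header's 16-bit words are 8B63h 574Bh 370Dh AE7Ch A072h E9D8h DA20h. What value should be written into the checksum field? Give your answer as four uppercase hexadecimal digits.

One's-complement addition (fold any carry out of bit 15 back into bit 0):
  0x8B63 + 0x574B = 0x0E2AE
  0xE2AE + 0x370D = 0x119BB → wrap carry → 0x19BC
  0x19BC + 0xAE7C = 0x0C838
  0xC838 + 0xA072 = 0x168AA → wrap carry → 0x68AB
  0x68AB + 0xE9D8 = 0x15283 → wrap carry → 0x5284
  0x5284 + 0xDA20 = 0x12CA4 → wrap carry → 0x2CA5
One's-complement sum = 0x2CA5.
Checksum = ~0x2CA5 & 0xFFFF = 0xD35A.

D35A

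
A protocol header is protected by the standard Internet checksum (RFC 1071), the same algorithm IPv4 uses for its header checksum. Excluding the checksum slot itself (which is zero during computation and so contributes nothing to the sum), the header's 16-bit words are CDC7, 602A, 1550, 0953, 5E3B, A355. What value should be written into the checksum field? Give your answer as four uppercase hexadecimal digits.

One's-complement addition (fold any carry out of bit 15 back into bit 0):
  0xCDC7 + 0x602A = 0x12DF1 → wrap carry → 0x2DF2
  0x2DF2 + 0x1550 = 0x04342
  0x4342 + 0x0953 = 0x04C95
  0x4C95 + 0x5E3B = 0x0AAD0
  0xAAD0 + 0xA355 = 0x14E25 → wrap carry → 0x4E26
One's-complement sum = 0x4E26.
Checksum = ~0x4E26 & 0xFFFF = 0xB1D9.

B1D9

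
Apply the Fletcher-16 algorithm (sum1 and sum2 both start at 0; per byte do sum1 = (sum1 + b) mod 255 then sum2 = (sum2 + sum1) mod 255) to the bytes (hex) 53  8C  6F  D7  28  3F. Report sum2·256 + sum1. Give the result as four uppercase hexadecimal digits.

878E

Running sums (mod 255):
  after byte 0 (53): sum1=83, sum2=83
  after byte 1 (8C): sum1=223, sum2=51
  after byte 2 (6F): sum1=79, sum2=130
  after byte 3 (D7): sum1=39, sum2=169
  after byte 4 (28): sum1=79, sum2=248
  after byte 5 (3F): sum1=142, sum2=135
Checksum = sum2·256 + sum1 = 135·256 + 142 = 34702 = 0x878E.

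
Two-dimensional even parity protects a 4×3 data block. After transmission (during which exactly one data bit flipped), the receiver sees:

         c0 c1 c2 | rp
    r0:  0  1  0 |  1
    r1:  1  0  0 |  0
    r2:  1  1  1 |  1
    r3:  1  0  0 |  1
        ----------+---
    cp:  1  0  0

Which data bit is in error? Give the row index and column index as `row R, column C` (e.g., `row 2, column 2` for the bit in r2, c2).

Recompute each row's even parity and compare to rp:
  r0: data parity 1, sent rp 1 → ok
  r1: data parity 1, sent rp 0 → mismatch
  r2: data parity 1, sent rp 1 → ok
  r3: data parity 1, sent rp 1 → ok
Recompute each column's even parity and compare to cp:
  c0: data parity 1, sent cp 1 → ok
  c1: data parity 0, sent cp 0 → ok
  c2: data parity 1, sent cp 0 → mismatch
Exactly one row (r1) and one column (c2) fail → the flipped bit is at their intersection.

row 1, column 2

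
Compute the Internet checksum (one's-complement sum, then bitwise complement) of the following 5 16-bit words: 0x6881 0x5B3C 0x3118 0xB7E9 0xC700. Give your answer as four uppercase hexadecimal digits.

8C3F

One's-complement addition (fold any carry out of bit 15 back into bit 0):
  0x6881 + 0x5B3C = 0x0C3BD
  0xC3BD + 0x3118 = 0x0F4D5
  0xF4D5 + 0xB7E9 = 0x1ACBE → wrap carry → 0xACBF
  0xACBF + 0xC700 = 0x173BF → wrap carry → 0x73C0
One's-complement sum = 0x73C0.
Checksum = ~0x73C0 & 0xFFFF = 0x8C3F.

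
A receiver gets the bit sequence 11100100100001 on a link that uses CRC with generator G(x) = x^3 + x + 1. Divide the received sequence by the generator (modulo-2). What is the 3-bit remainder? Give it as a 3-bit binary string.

000

Modulo-2 division of 11100100100001 by 1011:
  pos 0: 1110 XOR 1011 = 0101
  pos 1: 1010 XOR 1011 = 0001
  pos 4: 1100 XOR 1011 = 0111
  pos 5: 1111 XOR 1011 = 0100
  pos 6: 1000 XOR 1011 = 0011
  pos 8: 1100 XOR 1011 = 0111
  pos 9: 1110 XOR 1011 = 0101
  pos 10: 1011 XOR 1011 = 0000
Remainder = 000 (zero — the frame passes the CRC check).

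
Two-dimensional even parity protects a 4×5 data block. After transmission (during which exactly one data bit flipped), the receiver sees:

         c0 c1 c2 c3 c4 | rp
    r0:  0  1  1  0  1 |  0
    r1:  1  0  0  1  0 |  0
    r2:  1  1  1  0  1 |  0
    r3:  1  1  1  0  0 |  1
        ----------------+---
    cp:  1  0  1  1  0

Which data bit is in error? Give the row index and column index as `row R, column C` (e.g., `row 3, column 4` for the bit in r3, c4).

Recompute each row's even parity and compare to rp:
  r0: data parity 1, sent rp 0 → mismatch
  r1: data parity 0, sent rp 0 → ok
  r2: data parity 0, sent rp 0 → ok
  r3: data parity 1, sent rp 1 → ok
Recompute each column's even parity and compare to cp:
  c0: data parity 1, sent cp 1 → ok
  c1: data parity 1, sent cp 0 → mismatch
  c2: data parity 1, sent cp 1 → ok
  c3: data parity 1, sent cp 1 → ok
  c4: data parity 0, sent cp 0 → ok
Exactly one row (r0) and one column (c1) fail → the flipped bit is at their intersection.

row 0, column 1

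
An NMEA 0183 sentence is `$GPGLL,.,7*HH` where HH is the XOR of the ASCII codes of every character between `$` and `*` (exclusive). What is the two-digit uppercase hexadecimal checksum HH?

XOR the ASCII codes of the payload characters:
  'G' = 0x47 → acc = 0x47
  'P' = 0x50 → acc = 0x17
  'G' = 0x47 → acc = 0x50
  'L' = 0x4C → acc = 0x1C
  'L' = 0x4C → acc = 0x50
  ',' = 0x2C → acc = 0x7C
  '.' = 0x2E → acc = 0x52
  ',' = 0x2C → acc = 0x7E
  '7' = 0x37 → acc = 0x49
Checksum = 0x49.

49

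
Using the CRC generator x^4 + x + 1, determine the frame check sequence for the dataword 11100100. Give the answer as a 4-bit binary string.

Append 4 zeros: 111001000000. Divide by 10011 (XOR where the leading bit is 1):
  pos 0: 11100 XOR 10011 = 01111
  pos 1: 11111 XOR 10011 = 01100
  pos 2: 11000 XOR 10011 = 01011
  pos 3: 10110 XOR 10011 = 00101
  pos 5: 10100 XOR 10011 = 00111
  pos 7: 11100 XOR 10011 = 01111
Remainder (last 4 bits) = 1111. This is the CRC / FCS.

1111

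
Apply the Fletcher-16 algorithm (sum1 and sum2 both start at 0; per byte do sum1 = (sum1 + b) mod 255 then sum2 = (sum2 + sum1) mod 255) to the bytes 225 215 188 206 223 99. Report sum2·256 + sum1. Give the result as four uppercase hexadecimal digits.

Running sums (mod 255):
  after byte 0 (225): sum1=225, sum2=225
  after byte 1 (215): sum1=185, sum2=155
  after byte 2 (188): sum1=118, sum2=18
  after byte 3 (206): sum1=69, sum2=87
  after byte 4 (223): sum1=37, sum2=124
  after byte 5 (99): sum1=136, sum2=5
Checksum = sum2·256 + sum1 = 5·256 + 136 = 1416 = 0x0588.

0588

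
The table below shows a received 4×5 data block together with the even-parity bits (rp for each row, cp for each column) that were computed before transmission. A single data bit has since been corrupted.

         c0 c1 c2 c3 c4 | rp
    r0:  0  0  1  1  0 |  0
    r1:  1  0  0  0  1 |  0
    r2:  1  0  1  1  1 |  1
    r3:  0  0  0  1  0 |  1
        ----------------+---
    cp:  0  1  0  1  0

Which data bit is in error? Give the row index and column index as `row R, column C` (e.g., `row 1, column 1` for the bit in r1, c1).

row 2, column 1

Recompute each row's even parity and compare to rp:
  r0: data parity 0, sent rp 0 → ok
  r1: data parity 0, sent rp 0 → ok
  r2: data parity 0, sent rp 1 → mismatch
  r3: data parity 1, sent rp 1 → ok
Recompute each column's even parity and compare to cp:
  c0: data parity 0, sent cp 0 → ok
  c1: data parity 0, sent cp 1 → mismatch
  c2: data parity 0, sent cp 0 → ok
  c3: data parity 1, sent cp 1 → ok
  c4: data parity 0, sent cp 0 → ok
Exactly one row (r2) and one column (c1) fail → the flipped bit is at their intersection.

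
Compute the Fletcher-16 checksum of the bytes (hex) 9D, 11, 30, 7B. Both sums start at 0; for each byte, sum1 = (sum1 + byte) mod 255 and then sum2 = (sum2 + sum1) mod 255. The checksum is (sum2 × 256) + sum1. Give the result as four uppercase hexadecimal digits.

Running sums (mod 255):
  after byte 0 (9D): sum1=157, sum2=157
  after byte 1 (11): sum1=174, sum2=76
  after byte 2 (30): sum1=222, sum2=43
  after byte 3 (7B): sum1=90, sum2=133
Checksum = sum2·256 + sum1 = 133·256 + 90 = 34138 = 0x855A.

855A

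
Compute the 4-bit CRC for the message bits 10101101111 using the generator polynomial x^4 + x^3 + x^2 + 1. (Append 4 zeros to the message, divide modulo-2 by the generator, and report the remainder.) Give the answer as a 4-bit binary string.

Append 4 zeros: 101011011110000. Divide by 11101 (XOR where the leading bit is 1):
  pos 0: 10101 XOR 11101 = 01000
  pos 1: 10001 XOR 11101 = 01100
  pos 2: 11000 XOR 11101 = 00101
  pos 4: 10111 XOR 11101 = 01010
  pos 5: 10101 XOR 11101 = 01000
  pos 6: 10001 XOR 11101 = 01100
  pos 7: 11000 XOR 11101 = 00101
  pos 9: 10100 XOR 11101 = 01001
  pos 10: 10010 XOR 11101 = 01111
Remainder (last 4 bits) = 1111. This is the CRC / FCS.

1111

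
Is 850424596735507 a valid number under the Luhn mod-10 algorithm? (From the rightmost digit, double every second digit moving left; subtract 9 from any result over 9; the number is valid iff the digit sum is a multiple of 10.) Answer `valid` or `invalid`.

From the right, keep odd positions and double even positions (subtract 9 from any doubled value over 9):
  doubled (positions 2,4,...): 0 1 5 9 8 8 1 → sum 32
  kept (positions 1,3,...): 7 5 3 6 5 2 0 8 → sum 36
Total = 68.
68 mod 10 = 8, so the number is invalid.

invalid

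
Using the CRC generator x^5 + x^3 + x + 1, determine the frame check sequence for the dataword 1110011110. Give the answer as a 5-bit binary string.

10011

Append 5 zeros: 111001111000000. Divide by 101011 (XOR where the leading bit is 1):
  pos 0: 111001 XOR 101011 = 010010
  pos 1: 100101 XOR 101011 = 001110
  pos 3: 111011 XOR 101011 = 010000
  pos 4: 100000 XOR 101011 = 001011
  pos 6: 101100 XOR 101011 = 000111
  pos 9: 111000 XOR 101011 = 010011
Remainder (last 5 bits) = 10011. This is the CRC / FCS.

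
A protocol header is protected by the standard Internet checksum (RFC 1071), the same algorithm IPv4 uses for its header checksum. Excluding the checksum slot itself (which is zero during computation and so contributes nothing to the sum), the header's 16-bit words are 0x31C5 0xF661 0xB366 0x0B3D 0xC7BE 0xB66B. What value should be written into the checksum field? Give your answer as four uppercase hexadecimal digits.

9B0A

One's-complement addition (fold any carry out of bit 15 back into bit 0):
  0x31C5 + 0xF661 = 0x12826 → wrap carry → 0x2827
  0x2827 + 0xB366 = 0x0DB8D
  0xDB8D + 0x0B3D = 0x0E6CA
  0xE6CA + 0xC7BE = 0x1AE88 → wrap carry → 0xAE89
  0xAE89 + 0xB66B = 0x164F4 → wrap carry → 0x64F5
One's-complement sum = 0x64F5.
Checksum = ~0x64F5 & 0xFFFF = 0x9B0A.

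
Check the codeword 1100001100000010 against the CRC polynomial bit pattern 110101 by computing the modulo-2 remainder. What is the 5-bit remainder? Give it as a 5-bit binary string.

10110

Modulo-2 division of 1100001100000010 by 110101:
  pos 0: 110000 XOR 110101 = 000101
  pos 3: 101110 XOR 110101 = 011011
  pos 4: 110110 XOR 110101 = 000011
  pos 8: 110000 XOR 110101 = 000101
Remainder = 10110 (nonzero — an error is detected).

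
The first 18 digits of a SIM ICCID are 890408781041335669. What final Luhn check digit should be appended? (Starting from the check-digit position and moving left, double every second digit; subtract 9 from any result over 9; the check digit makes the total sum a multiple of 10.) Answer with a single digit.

5

Partial digits right→left: 9 6 6 5 3 3 1 4 0 1 8 7 8 0 4 0 9 8
Double every second digit counting from the check-digit position (so the 1st, 3rd, 5th, ... of the partial from the right).
  doubled (with −9 where >9): 9 3 6 2 0 7 7 8 9 → sum 51
  kept as-is: 6 5 3 4 1 7 0 0 8 → sum 34
Total = 51 + 34 = 85.
Check digit = (10 − (85 mod 10)) mod 10 = 5.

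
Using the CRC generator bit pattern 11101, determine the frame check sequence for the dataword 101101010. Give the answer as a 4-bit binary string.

Append 4 zeros: 1011010100000. Divide by 11101 (XOR where the leading bit is 1):
  pos 0: 10110 XOR 11101 = 01011
  pos 1: 10111 XOR 11101 = 01010
  pos 2: 10100 XOR 11101 = 01001
  pos 3: 10011 XOR 11101 = 01110
  pos 4: 11100 XOR 11101 = 00001
  pos 8: 10000 XOR 11101 = 01101
Remainder (last 4 bits) = 1101. This is the CRC / FCS.

1101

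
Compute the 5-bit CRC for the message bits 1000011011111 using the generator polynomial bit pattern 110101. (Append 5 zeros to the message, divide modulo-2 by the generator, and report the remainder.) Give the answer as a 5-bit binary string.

Append 5 zeros: 100001101111100000. Divide by 110101 (XOR where the leading bit is 1):
  pos 0: 100001 XOR 110101 = 010100
  pos 1: 101001 XOR 110101 = 011100
  pos 2: 111000 XOR 110101 = 001101
  pos 4: 110111 XOR 110101 = 000010
  pos 8: 101110 XOR 110101 = 011011
  pos 9: 110110 XOR 110101 = 000011
Remainder (last 5 bits) = 11000. This is the CRC / FCS.

11000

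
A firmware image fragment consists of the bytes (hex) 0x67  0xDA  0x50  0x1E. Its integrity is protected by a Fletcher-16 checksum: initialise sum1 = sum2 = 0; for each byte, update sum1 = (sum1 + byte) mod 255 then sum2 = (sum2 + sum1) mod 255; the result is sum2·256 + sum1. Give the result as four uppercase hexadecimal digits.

Running sums (mod 255):
  after byte 0 (0x67): sum1=103, sum2=103
  after byte 1 (0xDA): sum1=66, sum2=169
  after byte 2 (0x50): sum1=146, sum2=60
  after byte 3 (0x1E): sum1=176, sum2=236
Checksum = sum2·256 + sum1 = 236·256 + 176 = 60592 = 0xECB0.

ECB0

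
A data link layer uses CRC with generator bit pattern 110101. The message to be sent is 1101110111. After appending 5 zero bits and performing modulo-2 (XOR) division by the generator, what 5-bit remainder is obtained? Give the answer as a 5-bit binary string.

Append 5 zeros: 110111011100000. Divide by 110101 (XOR where the leading bit is 1):
  pos 0: 110111 XOR 110101 = 000010
  pos 4: 100111 XOR 110101 = 010010
  pos 5: 100100 XOR 110101 = 010001
  pos 6: 100010 XOR 110101 = 010111
  pos 7: 101110 XOR 110101 = 011011
  pos 8: 110110 XOR 110101 = 000011
Remainder (last 5 bits) = 00110. This is the CRC / FCS.

00110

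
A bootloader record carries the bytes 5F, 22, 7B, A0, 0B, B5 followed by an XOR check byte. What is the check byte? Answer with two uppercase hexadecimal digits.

XOR the bytes together:
  start with 0x5F
  0x5F ⊕ 0x22 = 0x7D
  0x7D ⊕ 0x7B = 0x06
  0x06 ⊕ 0xA0 = 0xA6
  0xA6 ⊕ 0x0B = 0xAD
  0xAD ⊕ 0xB5 = 0x18

18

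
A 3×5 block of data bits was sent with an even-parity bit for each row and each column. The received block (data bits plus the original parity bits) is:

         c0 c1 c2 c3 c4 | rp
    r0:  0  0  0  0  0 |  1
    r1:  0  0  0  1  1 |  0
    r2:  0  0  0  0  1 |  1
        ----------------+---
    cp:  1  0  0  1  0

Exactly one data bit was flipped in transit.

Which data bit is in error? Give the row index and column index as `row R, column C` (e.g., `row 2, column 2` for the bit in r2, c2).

row 0, column 0

Recompute each row's even parity and compare to rp:
  r0: data parity 0, sent rp 1 → mismatch
  r1: data parity 0, sent rp 0 → ok
  r2: data parity 1, sent rp 1 → ok
Recompute each column's even parity and compare to cp:
  c0: data parity 0, sent cp 1 → mismatch
  c1: data parity 0, sent cp 0 → ok
  c2: data parity 0, sent cp 0 → ok
  c3: data parity 1, sent cp 1 → ok
  c4: data parity 0, sent cp 0 → ok
Exactly one row (r0) and one column (c0) fail → the flipped bit is at their intersection.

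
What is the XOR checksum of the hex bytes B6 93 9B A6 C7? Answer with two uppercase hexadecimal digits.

DF

XOR the bytes together:
  start with 0xB6
  0xB6 ⊕ 0x93 = 0x25
  0x25 ⊕ 0x9B = 0xBE
  0xBE ⊕ 0xA6 = 0x18
  0x18 ⊕ 0xC7 = 0xDF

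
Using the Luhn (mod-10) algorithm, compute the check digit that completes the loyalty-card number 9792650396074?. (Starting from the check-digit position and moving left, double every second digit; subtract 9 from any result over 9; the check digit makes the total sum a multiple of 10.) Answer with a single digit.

2

Partial digits right→left: 4 7 0 6 9 3 0 5 6 2 9 7 9
Double every second digit counting from the check-digit position (so the 1st, 3rd, 5th, ... of the partial from the right).
  doubled (with −9 where >9): 8 0 9 0 3 9 9 → sum 38
  kept as-is: 7 6 3 5 2 7 → sum 30
Total = 38 + 30 = 68.
Check digit = (10 − (68 mod 10)) mod 10 = 2.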